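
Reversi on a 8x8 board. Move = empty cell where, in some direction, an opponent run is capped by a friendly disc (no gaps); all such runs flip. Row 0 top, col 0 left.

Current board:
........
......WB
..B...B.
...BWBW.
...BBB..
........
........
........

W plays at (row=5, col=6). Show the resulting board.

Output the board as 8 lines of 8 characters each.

Place W at (5,6); scan 8 dirs for brackets.
Dir NW: opp run (4,5) capped by W -> flip
Dir N: first cell '.' (not opp) -> no flip
Dir NE: first cell '.' (not opp) -> no flip
Dir W: first cell '.' (not opp) -> no flip
Dir E: first cell '.' (not opp) -> no flip
Dir SW: first cell '.' (not opp) -> no flip
Dir S: first cell '.' (not opp) -> no flip
Dir SE: first cell '.' (not opp) -> no flip
All flips: (4,5)

Answer: ........
......WB
..B...B.
...BWBW.
...BBW..
......W.
........
........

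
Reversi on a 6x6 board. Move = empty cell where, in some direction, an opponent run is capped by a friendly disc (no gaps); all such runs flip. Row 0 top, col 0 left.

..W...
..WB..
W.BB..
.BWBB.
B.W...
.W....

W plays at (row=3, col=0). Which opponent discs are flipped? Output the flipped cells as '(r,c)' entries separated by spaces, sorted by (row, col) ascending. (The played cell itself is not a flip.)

Answer: (3,1)

Derivation:
Dir NW: edge -> no flip
Dir N: first cell 'W' (not opp) -> no flip
Dir NE: first cell '.' (not opp) -> no flip
Dir W: edge -> no flip
Dir E: opp run (3,1) capped by W -> flip
Dir SW: edge -> no flip
Dir S: opp run (4,0), next='.' -> no flip
Dir SE: first cell '.' (not opp) -> no flip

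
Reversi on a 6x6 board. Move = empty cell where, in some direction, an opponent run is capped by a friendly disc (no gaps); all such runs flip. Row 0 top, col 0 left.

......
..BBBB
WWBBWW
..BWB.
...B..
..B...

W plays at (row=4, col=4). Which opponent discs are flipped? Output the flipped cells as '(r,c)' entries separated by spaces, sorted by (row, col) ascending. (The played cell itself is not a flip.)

Answer: (3,4)

Derivation:
Dir NW: first cell 'W' (not opp) -> no flip
Dir N: opp run (3,4) capped by W -> flip
Dir NE: first cell '.' (not opp) -> no flip
Dir W: opp run (4,3), next='.' -> no flip
Dir E: first cell '.' (not opp) -> no flip
Dir SW: first cell '.' (not opp) -> no flip
Dir S: first cell '.' (not opp) -> no flip
Dir SE: first cell '.' (not opp) -> no flip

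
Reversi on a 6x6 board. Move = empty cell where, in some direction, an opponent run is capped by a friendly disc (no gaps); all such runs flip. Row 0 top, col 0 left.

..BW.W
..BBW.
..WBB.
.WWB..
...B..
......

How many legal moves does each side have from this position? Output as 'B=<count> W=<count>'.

Answer: B=8 W=9

Derivation:
-- B to move --
(0,4): flips 2 -> legal
(1,1): flips 1 -> legal
(1,5): flips 1 -> legal
(2,0): no bracket -> illegal
(2,1): flips 2 -> legal
(2,5): no bracket -> illegal
(3,0): flips 2 -> legal
(4,0): flips 2 -> legal
(4,1): flips 1 -> legal
(4,2): flips 2 -> legal
B mobility = 8
-- W to move --
(0,1): flips 1 -> legal
(0,4): flips 1 -> legal
(1,1): flips 2 -> legal
(1,5): no bracket -> illegal
(2,1): flips 1 -> legal
(2,5): flips 2 -> legal
(3,4): flips 2 -> legal
(3,5): no bracket -> illegal
(4,2): no bracket -> illegal
(4,4): flips 1 -> legal
(5,2): no bracket -> illegal
(5,3): flips 4 -> legal
(5,4): flips 1 -> legal
W mobility = 9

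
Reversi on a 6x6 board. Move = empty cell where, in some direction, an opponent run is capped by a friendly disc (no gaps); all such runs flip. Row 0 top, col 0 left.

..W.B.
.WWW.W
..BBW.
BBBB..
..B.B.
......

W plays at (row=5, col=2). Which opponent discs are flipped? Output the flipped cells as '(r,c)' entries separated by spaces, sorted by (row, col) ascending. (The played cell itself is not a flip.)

Answer: (2,2) (3,2) (4,2)

Derivation:
Dir NW: first cell '.' (not opp) -> no flip
Dir N: opp run (4,2) (3,2) (2,2) capped by W -> flip
Dir NE: first cell '.' (not opp) -> no flip
Dir W: first cell '.' (not opp) -> no flip
Dir E: first cell '.' (not opp) -> no flip
Dir SW: edge -> no flip
Dir S: edge -> no flip
Dir SE: edge -> no flip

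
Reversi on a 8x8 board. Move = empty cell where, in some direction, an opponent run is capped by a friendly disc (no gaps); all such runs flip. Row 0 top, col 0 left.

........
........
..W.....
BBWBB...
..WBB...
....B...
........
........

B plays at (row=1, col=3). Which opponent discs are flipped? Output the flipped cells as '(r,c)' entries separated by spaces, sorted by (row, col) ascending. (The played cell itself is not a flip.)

Dir NW: first cell '.' (not opp) -> no flip
Dir N: first cell '.' (not opp) -> no flip
Dir NE: first cell '.' (not opp) -> no flip
Dir W: first cell '.' (not opp) -> no flip
Dir E: first cell '.' (not opp) -> no flip
Dir SW: opp run (2,2) capped by B -> flip
Dir S: first cell '.' (not opp) -> no flip
Dir SE: first cell '.' (not opp) -> no flip

Answer: (2,2)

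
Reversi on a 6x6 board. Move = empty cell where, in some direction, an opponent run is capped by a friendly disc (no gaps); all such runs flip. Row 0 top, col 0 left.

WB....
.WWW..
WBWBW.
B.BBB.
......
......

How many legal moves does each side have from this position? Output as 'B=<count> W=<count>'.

-- B to move --
(0,2): flips 2 -> legal
(0,3): flips 2 -> legal
(0,4): no bracket -> illegal
(1,0): flips 1 -> legal
(1,4): flips 1 -> legal
(1,5): flips 1 -> legal
(2,5): flips 1 -> legal
(3,1): no bracket -> illegal
(3,5): no bracket -> illegal
B mobility = 6
-- W to move --
(0,2): flips 1 -> legal
(1,0): no bracket -> illegal
(1,4): no bracket -> illegal
(2,5): no bracket -> illegal
(3,1): flips 1 -> legal
(3,5): no bracket -> illegal
(4,0): flips 1 -> legal
(4,1): no bracket -> illegal
(4,2): flips 2 -> legal
(4,3): flips 2 -> legal
(4,4): flips 2 -> legal
(4,5): flips 2 -> legal
W mobility = 7

Answer: B=6 W=7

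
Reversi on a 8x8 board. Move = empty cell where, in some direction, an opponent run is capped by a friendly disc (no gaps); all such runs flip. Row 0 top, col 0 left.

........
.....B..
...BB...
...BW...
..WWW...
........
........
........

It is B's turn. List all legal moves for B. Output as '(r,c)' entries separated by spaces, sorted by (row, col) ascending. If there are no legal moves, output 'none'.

Answer: (3,5) (4,5) (5,1) (5,3) (5,4) (5,5)

Derivation:
(2,5): no bracket -> illegal
(3,1): no bracket -> illegal
(3,2): no bracket -> illegal
(3,5): flips 1 -> legal
(4,1): no bracket -> illegal
(4,5): flips 1 -> legal
(5,1): flips 1 -> legal
(5,2): no bracket -> illegal
(5,3): flips 1 -> legal
(5,4): flips 2 -> legal
(5,5): flips 1 -> legal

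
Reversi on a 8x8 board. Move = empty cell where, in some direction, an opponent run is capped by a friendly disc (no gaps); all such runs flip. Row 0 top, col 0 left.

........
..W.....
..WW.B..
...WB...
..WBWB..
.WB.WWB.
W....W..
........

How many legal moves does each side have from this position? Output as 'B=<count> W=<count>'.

Answer: B=11 W=10

Derivation:
-- B to move --
(0,1): flips 2 -> legal
(0,2): no bracket -> illegal
(0,3): no bracket -> illegal
(1,1): no bracket -> illegal
(1,3): flips 2 -> legal
(1,4): no bracket -> illegal
(2,1): no bracket -> illegal
(2,4): no bracket -> illegal
(3,1): no bracket -> illegal
(3,2): flips 2 -> legal
(3,5): no bracket -> illegal
(4,0): no bracket -> illegal
(4,1): flips 1 -> legal
(4,6): no bracket -> illegal
(5,0): flips 1 -> legal
(5,3): flips 2 -> legal
(6,1): no bracket -> illegal
(6,2): no bracket -> illegal
(6,3): flips 1 -> legal
(6,4): flips 2 -> legal
(6,6): no bracket -> illegal
(7,0): no bracket -> illegal
(7,1): no bracket -> illegal
(7,4): flips 1 -> legal
(7,5): flips 2 -> legal
(7,6): flips 2 -> legal
B mobility = 11
-- W to move --
(1,4): no bracket -> illegal
(1,5): no bracket -> illegal
(1,6): no bracket -> illegal
(2,4): flips 1 -> legal
(2,6): no bracket -> illegal
(3,2): flips 1 -> legal
(3,5): flips 2 -> legal
(3,6): flips 1 -> legal
(4,1): no bracket -> illegal
(4,6): flips 1 -> legal
(4,7): flips 1 -> legal
(5,3): flips 2 -> legal
(5,7): flips 1 -> legal
(6,1): no bracket -> illegal
(6,2): flips 1 -> legal
(6,3): no bracket -> illegal
(6,6): no bracket -> illegal
(6,7): flips 3 -> legal
W mobility = 10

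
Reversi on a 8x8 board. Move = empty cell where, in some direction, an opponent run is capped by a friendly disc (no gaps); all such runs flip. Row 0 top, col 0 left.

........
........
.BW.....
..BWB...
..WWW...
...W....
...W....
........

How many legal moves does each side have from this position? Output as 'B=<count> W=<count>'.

Answer: B=4 W=6

Derivation:
-- B to move --
(1,1): no bracket -> illegal
(1,2): flips 1 -> legal
(1,3): no bracket -> illegal
(2,3): flips 1 -> legal
(2,4): no bracket -> illegal
(3,1): no bracket -> illegal
(3,5): no bracket -> illegal
(4,1): no bracket -> illegal
(4,5): no bracket -> illegal
(5,1): no bracket -> illegal
(5,2): flips 2 -> legal
(5,4): flips 2 -> legal
(5,5): no bracket -> illegal
(6,2): no bracket -> illegal
(6,4): no bracket -> illegal
(7,2): no bracket -> illegal
(7,3): no bracket -> illegal
(7,4): no bracket -> illegal
B mobility = 4
-- W to move --
(1,0): flips 2 -> legal
(1,1): no bracket -> illegal
(1,2): no bracket -> illegal
(2,0): flips 1 -> legal
(2,3): no bracket -> illegal
(2,4): flips 1 -> legal
(2,5): flips 1 -> legal
(3,0): no bracket -> illegal
(3,1): flips 1 -> legal
(3,5): flips 1 -> legal
(4,1): no bracket -> illegal
(4,5): no bracket -> illegal
W mobility = 6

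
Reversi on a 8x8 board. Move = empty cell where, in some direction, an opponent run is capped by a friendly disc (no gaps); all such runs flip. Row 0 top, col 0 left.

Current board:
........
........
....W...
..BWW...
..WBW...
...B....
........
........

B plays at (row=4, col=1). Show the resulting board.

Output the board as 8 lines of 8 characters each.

Answer: ........
........
....W...
..BWW...
.BBBW...
...B....
........
........

Derivation:
Place B at (4,1); scan 8 dirs for brackets.
Dir NW: first cell '.' (not opp) -> no flip
Dir N: first cell '.' (not opp) -> no flip
Dir NE: first cell 'B' (not opp) -> no flip
Dir W: first cell '.' (not opp) -> no flip
Dir E: opp run (4,2) capped by B -> flip
Dir SW: first cell '.' (not opp) -> no flip
Dir S: first cell '.' (not opp) -> no flip
Dir SE: first cell '.' (not opp) -> no flip
All flips: (4,2)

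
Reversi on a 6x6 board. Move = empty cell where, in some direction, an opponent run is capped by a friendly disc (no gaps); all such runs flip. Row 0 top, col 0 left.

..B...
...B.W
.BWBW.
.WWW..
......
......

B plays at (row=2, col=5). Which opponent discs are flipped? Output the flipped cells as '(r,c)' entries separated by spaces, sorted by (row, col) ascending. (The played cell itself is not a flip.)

Answer: (2,4)

Derivation:
Dir NW: first cell '.' (not opp) -> no flip
Dir N: opp run (1,5), next='.' -> no flip
Dir NE: edge -> no flip
Dir W: opp run (2,4) capped by B -> flip
Dir E: edge -> no flip
Dir SW: first cell '.' (not opp) -> no flip
Dir S: first cell '.' (not opp) -> no flip
Dir SE: edge -> no flip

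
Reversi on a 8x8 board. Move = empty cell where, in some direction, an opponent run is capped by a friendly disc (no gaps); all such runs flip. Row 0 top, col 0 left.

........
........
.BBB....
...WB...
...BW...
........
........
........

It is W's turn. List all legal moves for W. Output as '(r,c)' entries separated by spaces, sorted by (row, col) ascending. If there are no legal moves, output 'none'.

Answer: (1,1) (1,3) (2,4) (3,5) (4,2) (5,3)

Derivation:
(1,0): no bracket -> illegal
(1,1): flips 1 -> legal
(1,2): no bracket -> illegal
(1,3): flips 1 -> legal
(1,4): no bracket -> illegal
(2,0): no bracket -> illegal
(2,4): flips 1 -> legal
(2,5): no bracket -> illegal
(3,0): no bracket -> illegal
(3,1): no bracket -> illegal
(3,2): no bracket -> illegal
(3,5): flips 1 -> legal
(4,2): flips 1 -> legal
(4,5): no bracket -> illegal
(5,2): no bracket -> illegal
(5,3): flips 1 -> legal
(5,4): no bracket -> illegal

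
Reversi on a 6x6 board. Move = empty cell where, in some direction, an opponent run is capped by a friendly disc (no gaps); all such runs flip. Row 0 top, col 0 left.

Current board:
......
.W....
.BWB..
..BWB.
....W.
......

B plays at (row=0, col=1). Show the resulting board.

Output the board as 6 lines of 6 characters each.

Answer: .B....
.B....
.BWB..
..BWB.
....W.
......

Derivation:
Place B at (0,1); scan 8 dirs for brackets.
Dir NW: edge -> no flip
Dir N: edge -> no flip
Dir NE: edge -> no flip
Dir W: first cell '.' (not opp) -> no flip
Dir E: first cell '.' (not opp) -> no flip
Dir SW: first cell '.' (not opp) -> no flip
Dir S: opp run (1,1) capped by B -> flip
Dir SE: first cell '.' (not opp) -> no flip
All flips: (1,1)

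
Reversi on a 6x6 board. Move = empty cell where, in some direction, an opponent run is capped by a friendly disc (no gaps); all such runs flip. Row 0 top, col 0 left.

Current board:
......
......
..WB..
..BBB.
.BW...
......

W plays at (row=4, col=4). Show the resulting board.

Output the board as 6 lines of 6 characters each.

Place W at (4,4); scan 8 dirs for brackets.
Dir NW: opp run (3,3) capped by W -> flip
Dir N: opp run (3,4), next='.' -> no flip
Dir NE: first cell '.' (not opp) -> no flip
Dir W: first cell '.' (not opp) -> no flip
Dir E: first cell '.' (not opp) -> no flip
Dir SW: first cell '.' (not opp) -> no flip
Dir S: first cell '.' (not opp) -> no flip
Dir SE: first cell '.' (not opp) -> no flip
All flips: (3,3)

Answer: ......
......
..WB..
..BWB.
.BW.W.
......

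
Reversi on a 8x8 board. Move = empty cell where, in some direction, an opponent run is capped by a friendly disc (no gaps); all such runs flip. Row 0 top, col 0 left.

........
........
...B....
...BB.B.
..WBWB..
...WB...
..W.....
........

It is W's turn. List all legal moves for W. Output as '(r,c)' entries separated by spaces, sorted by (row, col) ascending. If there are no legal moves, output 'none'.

(1,2): no bracket -> illegal
(1,3): flips 3 -> legal
(1,4): no bracket -> illegal
(2,2): flips 1 -> legal
(2,4): flips 2 -> legal
(2,5): no bracket -> illegal
(2,6): no bracket -> illegal
(2,7): no bracket -> illegal
(3,2): no bracket -> illegal
(3,5): no bracket -> illegal
(3,7): no bracket -> illegal
(4,6): flips 1 -> legal
(4,7): no bracket -> illegal
(5,2): no bracket -> illegal
(5,5): flips 1 -> legal
(5,6): no bracket -> illegal
(6,3): no bracket -> illegal
(6,4): flips 1 -> legal
(6,5): no bracket -> illegal

Answer: (1,3) (2,2) (2,4) (4,6) (5,5) (6,4)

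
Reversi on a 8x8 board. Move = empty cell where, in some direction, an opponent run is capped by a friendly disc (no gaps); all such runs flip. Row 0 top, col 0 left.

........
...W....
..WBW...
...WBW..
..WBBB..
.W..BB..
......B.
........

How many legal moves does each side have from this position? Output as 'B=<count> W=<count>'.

-- B to move --
(0,2): no bracket -> illegal
(0,3): flips 1 -> legal
(0,4): no bracket -> illegal
(1,1): flips 2 -> legal
(1,2): no bracket -> illegal
(1,4): flips 1 -> legal
(1,5): no bracket -> illegal
(2,1): flips 1 -> legal
(2,5): flips 2 -> legal
(2,6): flips 1 -> legal
(3,1): no bracket -> illegal
(3,2): flips 1 -> legal
(3,6): flips 1 -> legal
(4,0): no bracket -> illegal
(4,1): flips 1 -> legal
(4,6): no bracket -> illegal
(5,0): no bracket -> illegal
(5,2): no bracket -> illegal
(5,3): no bracket -> illegal
(6,0): no bracket -> illegal
(6,1): no bracket -> illegal
(6,2): no bracket -> illegal
B mobility = 9
-- W to move --
(1,2): no bracket -> illegal
(1,4): no bracket -> illegal
(2,5): no bracket -> illegal
(3,2): no bracket -> illegal
(3,6): no bracket -> illegal
(4,6): flips 3 -> legal
(5,2): no bracket -> illegal
(5,3): flips 2 -> legal
(5,6): no bracket -> illegal
(5,7): no bracket -> illegal
(6,3): no bracket -> illegal
(6,4): flips 3 -> legal
(6,5): flips 2 -> legal
(6,7): no bracket -> illegal
(7,5): no bracket -> illegal
(7,6): no bracket -> illegal
(7,7): flips 3 -> legal
W mobility = 5

Answer: B=9 W=5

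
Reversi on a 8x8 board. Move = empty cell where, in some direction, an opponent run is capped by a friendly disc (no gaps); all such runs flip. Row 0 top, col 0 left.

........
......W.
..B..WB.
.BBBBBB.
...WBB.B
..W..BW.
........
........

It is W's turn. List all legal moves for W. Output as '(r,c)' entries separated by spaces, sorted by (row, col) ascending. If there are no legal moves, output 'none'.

(1,1): no bracket -> illegal
(1,2): no bracket -> illegal
(1,3): no bracket -> illegal
(1,5): no bracket -> illegal
(1,7): no bracket -> illegal
(2,0): no bracket -> illegal
(2,1): flips 1 -> legal
(2,3): flips 3 -> legal
(2,4): no bracket -> illegal
(2,7): flips 1 -> legal
(3,0): no bracket -> illegal
(3,7): no bracket -> illegal
(4,0): no bracket -> illegal
(4,1): no bracket -> illegal
(4,2): no bracket -> illegal
(4,6): flips 4 -> legal
(5,3): no bracket -> illegal
(5,4): flips 1 -> legal
(5,7): no bracket -> illegal
(6,4): no bracket -> illegal
(6,5): flips 3 -> legal
(6,6): no bracket -> illegal

Answer: (2,1) (2,3) (2,7) (4,6) (5,4) (6,5)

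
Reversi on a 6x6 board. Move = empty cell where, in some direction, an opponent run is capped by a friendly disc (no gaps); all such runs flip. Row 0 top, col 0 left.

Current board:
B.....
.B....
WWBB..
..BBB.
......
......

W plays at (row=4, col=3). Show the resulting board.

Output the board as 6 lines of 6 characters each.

Place W at (4,3); scan 8 dirs for brackets.
Dir NW: opp run (3,2) capped by W -> flip
Dir N: opp run (3,3) (2,3), next='.' -> no flip
Dir NE: opp run (3,4), next='.' -> no flip
Dir W: first cell '.' (not opp) -> no flip
Dir E: first cell '.' (not opp) -> no flip
Dir SW: first cell '.' (not opp) -> no flip
Dir S: first cell '.' (not opp) -> no flip
Dir SE: first cell '.' (not opp) -> no flip
All flips: (3,2)

Answer: B.....
.B....
WWBB..
..WBB.
...W..
......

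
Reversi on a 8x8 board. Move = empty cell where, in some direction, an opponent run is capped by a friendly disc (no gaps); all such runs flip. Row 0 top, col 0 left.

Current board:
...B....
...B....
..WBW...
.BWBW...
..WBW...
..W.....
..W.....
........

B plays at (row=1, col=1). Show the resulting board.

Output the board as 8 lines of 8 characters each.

Place B at (1,1); scan 8 dirs for brackets.
Dir NW: first cell '.' (not opp) -> no flip
Dir N: first cell '.' (not opp) -> no flip
Dir NE: first cell '.' (not opp) -> no flip
Dir W: first cell '.' (not opp) -> no flip
Dir E: first cell '.' (not opp) -> no flip
Dir SW: first cell '.' (not opp) -> no flip
Dir S: first cell '.' (not opp) -> no flip
Dir SE: opp run (2,2) capped by B -> flip
All flips: (2,2)

Answer: ...B....
.B.B....
..BBW...
.BWBW...
..WBW...
..W.....
..W.....
........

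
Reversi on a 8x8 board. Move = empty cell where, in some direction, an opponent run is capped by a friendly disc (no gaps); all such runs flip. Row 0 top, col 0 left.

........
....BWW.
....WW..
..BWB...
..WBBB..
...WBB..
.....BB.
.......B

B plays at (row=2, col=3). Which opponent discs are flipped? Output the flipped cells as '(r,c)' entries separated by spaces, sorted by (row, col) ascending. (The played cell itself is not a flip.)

Answer: (3,3)

Derivation:
Dir NW: first cell '.' (not opp) -> no flip
Dir N: first cell '.' (not opp) -> no flip
Dir NE: first cell 'B' (not opp) -> no flip
Dir W: first cell '.' (not opp) -> no flip
Dir E: opp run (2,4) (2,5), next='.' -> no flip
Dir SW: first cell 'B' (not opp) -> no flip
Dir S: opp run (3,3) capped by B -> flip
Dir SE: first cell 'B' (not opp) -> no flip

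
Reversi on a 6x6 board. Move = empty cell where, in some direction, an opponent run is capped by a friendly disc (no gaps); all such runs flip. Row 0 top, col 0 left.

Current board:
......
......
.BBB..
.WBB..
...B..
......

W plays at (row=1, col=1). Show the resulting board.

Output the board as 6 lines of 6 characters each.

Place W at (1,1); scan 8 dirs for brackets.
Dir NW: first cell '.' (not opp) -> no flip
Dir N: first cell '.' (not opp) -> no flip
Dir NE: first cell '.' (not opp) -> no flip
Dir W: first cell '.' (not opp) -> no flip
Dir E: first cell '.' (not opp) -> no flip
Dir SW: first cell '.' (not opp) -> no flip
Dir S: opp run (2,1) capped by W -> flip
Dir SE: opp run (2,2) (3,3), next='.' -> no flip
All flips: (2,1)

Answer: ......
.W....
.WBB..
.WBB..
...B..
......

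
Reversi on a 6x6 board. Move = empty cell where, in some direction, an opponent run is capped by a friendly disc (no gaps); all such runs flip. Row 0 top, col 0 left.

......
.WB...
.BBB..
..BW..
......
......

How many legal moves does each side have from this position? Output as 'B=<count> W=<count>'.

-- B to move --
(0,0): flips 1 -> legal
(0,1): flips 1 -> legal
(0,2): no bracket -> illegal
(1,0): flips 1 -> legal
(2,0): no bracket -> illegal
(2,4): no bracket -> illegal
(3,4): flips 1 -> legal
(4,2): no bracket -> illegal
(4,3): flips 1 -> legal
(4,4): flips 1 -> legal
B mobility = 6
-- W to move --
(0,1): no bracket -> illegal
(0,2): no bracket -> illegal
(0,3): no bracket -> illegal
(1,0): no bracket -> illegal
(1,3): flips 2 -> legal
(1,4): no bracket -> illegal
(2,0): no bracket -> illegal
(2,4): no bracket -> illegal
(3,0): no bracket -> illegal
(3,1): flips 2 -> legal
(3,4): no bracket -> illegal
(4,1): no bracket -> illegal
(4,2): no bracket -> illegal
(4,3): no bracket -> illegal
W mobility = 2

Answer: B=6 W=2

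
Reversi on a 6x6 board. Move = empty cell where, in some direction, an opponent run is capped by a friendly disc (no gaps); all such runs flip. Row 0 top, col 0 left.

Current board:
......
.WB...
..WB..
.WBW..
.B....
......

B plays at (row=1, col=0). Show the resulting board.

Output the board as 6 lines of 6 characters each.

Answer: ......
BBB...
..WB..
.WBW..
.B....
......

Derivation:
Place B at (1,0); scan 8 dirs for brackets.
Dir NW: edge -> no flip
Dir N: first cell '.' (not opp) -> no flip
Dir NE: first cell '.' (not opp) -> no flip
Dir W: edge -> no flip
Dir E: opp run (1,1) capped by B -> flip
Dir SW: edge -> no flip
Dir S: first cell '.' (not opp) -> no flip
Dir SE: first cell '.' (not opp) -> no flip
All flips: (1,1)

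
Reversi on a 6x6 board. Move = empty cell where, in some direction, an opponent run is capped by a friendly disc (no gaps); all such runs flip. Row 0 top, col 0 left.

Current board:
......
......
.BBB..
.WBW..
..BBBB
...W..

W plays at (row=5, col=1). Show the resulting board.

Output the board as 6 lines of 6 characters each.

Answer: ......
......
.BBB..
.WBW..
..WBBB
.W.W..

Derivation:
Place W at (5,1); scan 8 dirs for brackets.
Dir NW: first cell '.' (not opp) -> no flip
Dir N: first cell '.' (not opp) -> no flip
Dir NE: opp run (4,2) capped by W -> flip
Dir W: first cell '.' (not opp) -> no flip
Dir E: first cell '.' (not opp) -> no flip
Dir SW: edge -> no flip
Dir S: edge -> no flip
Dir SE: edge -> no flip
All flips: (4,2)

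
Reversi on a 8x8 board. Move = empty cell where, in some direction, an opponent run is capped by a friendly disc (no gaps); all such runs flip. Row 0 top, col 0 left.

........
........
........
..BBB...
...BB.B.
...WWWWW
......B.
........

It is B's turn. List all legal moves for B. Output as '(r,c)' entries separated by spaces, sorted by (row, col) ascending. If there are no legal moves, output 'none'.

(4,2): no bracket -> illegal
(4,5): no bracket -> illegal
(4,7): no bracket -> illegal
(5,2): no bracket -> illegal
(6,2): flips 1 -> legal
(6,3): flips 1 -> legal
(6,4): flips 2 -> legal
(6,5): flips 1 -> legal
(6,7): no bracket -> illegal

Answer: (6,2) (6,3) (6,4) (6,5)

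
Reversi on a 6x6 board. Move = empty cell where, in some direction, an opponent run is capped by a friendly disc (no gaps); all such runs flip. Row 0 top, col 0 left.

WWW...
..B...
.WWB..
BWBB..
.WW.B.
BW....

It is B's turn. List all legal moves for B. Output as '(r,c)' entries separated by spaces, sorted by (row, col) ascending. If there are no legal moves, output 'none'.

Answer: (1,0) (1,1) (2,0) (5,2)

Derivation:
(0,3): no bracket -> illegal
(1,0): flips 1 -> legal
(1,1): flips 1 -> legal
(1,3): no bracket -> illegal
(2,0): flips 2 -> legal
(4,0): no bracket -> illegal
(4,3): no bracket -> illegal
(5,2): flips 3 -> legal
(5,3): no bracket -> illegal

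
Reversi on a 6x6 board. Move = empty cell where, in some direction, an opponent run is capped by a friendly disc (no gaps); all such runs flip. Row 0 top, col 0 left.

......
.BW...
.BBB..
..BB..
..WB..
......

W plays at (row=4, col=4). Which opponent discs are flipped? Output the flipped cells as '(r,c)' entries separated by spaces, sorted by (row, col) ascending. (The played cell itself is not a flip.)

Answer: (4,3)

Derivation:
Dir NW: opp run (3,3) (2,2) (1,1), next='.' -> no flip
Dir N: first cell '.' (not opp) -> no flip
Dir NE: first cell '.' (not opp) -> no flip
Dir W: opp run (4,3) capped by W -> flip
Dir E: first cell '.' (not opp) -> no flip
Dir SW: first cell '.' (not opp) -> no flip
Dir S: first cell '.' (not opp) -> no flip
Dir SE: first cell '.' (not opp) -> no flip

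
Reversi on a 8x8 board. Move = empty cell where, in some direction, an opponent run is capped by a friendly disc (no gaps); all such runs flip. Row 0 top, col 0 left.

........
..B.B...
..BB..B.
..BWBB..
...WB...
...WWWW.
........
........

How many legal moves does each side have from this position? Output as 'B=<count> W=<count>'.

Answer: B=7 W=9

Derivation:
-- B to move --
(2,4): no bracket -> illegal
(4,2): flips 1 -> legal
(4,5): no bracket -> illegal
(4,6): no bracket -> illegal
(4,7): no bracket -> illegal
(5,2): flips 1 -> legal
(5,7): no bracket -> illegal
(6,2): flips 1 -> legal
(6,3): flips 3 -> legal
(6,4): flips 1 -> legal
(6,5): flips 2 -> legal
(6,6): flips 1 -> legal
(6,7): no bracket -> illegal
B mobility = 7
-- W to move --
(0,1): no bracket -> illegal
(0,2): no bracket -> illegal
(0,3): no bracket -> illegal
(0,4): no bracket -> illegal
(0,5): no bracket -> illegal
(1,1): flips 1 -> legal
(1,3): flips 1 -> legal
(1,5): no bracket -> illegal
(1,6): no bracket -> illegal
(1,7): flips 3 -> legal
(2,1): flips 1 -> legal
(2,4): flips 2 -> legal
(2,5): flips 1 -> legal
(2,7): no bracket -> illegal
(3,1): flips 1 -> legal
(3,6): flips 2 -> legal
(3,7): no bracket -> illegal
(4,1): no bracket -> illegal
(4,2): no bracket -> illegal
(4,5): flips 1 -> legal
(4,6): no bracket -> illegal
W mobility = 9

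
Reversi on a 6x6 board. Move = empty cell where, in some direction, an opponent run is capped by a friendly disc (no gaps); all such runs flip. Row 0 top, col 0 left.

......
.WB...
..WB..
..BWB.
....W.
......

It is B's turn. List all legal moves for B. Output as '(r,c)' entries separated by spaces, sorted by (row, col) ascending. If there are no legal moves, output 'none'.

(0,0): no bracket -> illegal
(0,1): no bracket -> illegal
(0,2): no bracket -> illegal
(1,0): flips 1 -> legal
(1,3): no bracket -> illegal
(2,0): no bracket -> illegal
(2,1): flips 1 -> legal
(2,4): no bracket -> illegal
(3,1): no bracket -> illegal
(3,5): no bracket -> illegal
(4,2): no bracket -> illegal
(4,3): flips 1 -> legal
(4,5): no bracket -> illegal
(5,3): no bracket -> illegal
(5,4): flips 1 -> legal
(5,5): no bracket -> illegal

Answer: (1,0) (2,1) (4,3) (5,4)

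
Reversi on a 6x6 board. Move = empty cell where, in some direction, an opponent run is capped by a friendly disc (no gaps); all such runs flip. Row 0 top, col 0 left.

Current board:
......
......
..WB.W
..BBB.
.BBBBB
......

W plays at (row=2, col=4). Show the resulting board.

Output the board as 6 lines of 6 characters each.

Answer: ......
......
..WWWW
..BBB.
.BBBBB
......

Derivation:
Place W at (2,4); scan 8 dirs for brackets.
Dir NW: first cell '.' (not opp) -> no flip
Dir N: first cell '.' (not opp) -> no flip
Dir NE: first cell '.' (not opp) -> no flip
Dir W: opp run (2,3) capped by W -> flip
Dir E: first cell 'W' (not opp) -> no flip
Dir SW: opp run (3,3) (4,2), next='.' -> no flip
Dir S: opp run (3,4) (4,4), next='.' -> no flip
Dir SE: first cell '.' (not opp) -> no flip
All flips: (2,3)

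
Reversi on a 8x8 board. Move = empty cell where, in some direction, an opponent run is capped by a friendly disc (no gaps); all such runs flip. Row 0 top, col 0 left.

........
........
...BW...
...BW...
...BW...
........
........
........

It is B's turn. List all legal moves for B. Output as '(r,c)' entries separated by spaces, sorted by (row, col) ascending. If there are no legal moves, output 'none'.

(1,3): no bracket -> illegal
(1,4): no bracket -> illegal
(1,5): flips 1 -> legal
(2,5): flips 2 -> legal
(3,5): flips 1 -> legal
(4,5): flips 2 -> legal
(5,3): no bracket -> illegal
(5,4): no bracket -> illegal
(5,5): flips 1 -> legal

Answer: (1,5) (2,5) (3,5) (4,5) (5,5)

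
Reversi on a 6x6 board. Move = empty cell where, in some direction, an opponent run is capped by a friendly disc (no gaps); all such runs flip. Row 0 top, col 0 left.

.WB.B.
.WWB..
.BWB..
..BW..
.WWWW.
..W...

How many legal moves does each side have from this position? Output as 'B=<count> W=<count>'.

Answer: B=9 W=8

Derivation:
-- B to move --
(0,0): flips 1 -> legal
(0,3): flips 1 -> legal
(1,0): flips 2 -> legal
(2,0): flips 1 -> legal
(2,4): no bracket -> illegal
(3,0): no bracket -> illegal
(3,1): flips 1 -> legal
(3,4): flips 1 -> legal
(3,5): no bracket -> illegal
(4,0): no bracket -> illegal
(4,5): no bracket -> illegal
(5,0): flips 1 -> legal
(5,1): no bracket -> illegal
(5,3): flips 2 -> legal
(5,4): flips 1 -> legal
(5,5): no bracket -> illegal
B mobility = 9
-- W to move --
(0,3): flips 3 -> legal
(0,5): no bracket -> illegal
(1,0): flips 2 -> legal
(1,4): flips 3 -> legal
(1,5): no bracket -> illegal
(2,0): flips 1 -> legal
(2,4): flips 1 -> legal
(3,0): flips 1 -> legal
(3,1): flips 2 -> legal
(3,4): flips 1 -> legal
W mobility = 8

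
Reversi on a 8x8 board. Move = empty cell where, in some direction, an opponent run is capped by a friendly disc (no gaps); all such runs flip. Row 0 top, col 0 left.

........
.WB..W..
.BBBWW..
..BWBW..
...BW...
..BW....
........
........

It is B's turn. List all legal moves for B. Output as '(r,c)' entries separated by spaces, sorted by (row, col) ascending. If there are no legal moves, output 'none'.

Answer: (0,0) (0,1) (1,0) (1,4) (1,6) (2,6) (3,6) (4,5) (5,4) (5,5) (6,3)

Derivation:
(0,0): flips 1 -> legal
(0,1): flips 1 -> legal
(0,2): no bracket -> illegal
(0,4): no bracket -> illegal
(0,5): no bracket -> illegal
(0,6): no bracket -> illegal
(1,0): flips 1 -> legal
(1,3): no bracket -> illegal
(1,4): flips 1 -> legal
(1,6): flips 1 -> legal
(2,0): no bracket -> illegal
(2,6): flips 2 -> legal
(3,6): flips 1 -> legal
(4,2): no bracket -> illegal
(4,5): flips 1 -> legal
(4,6): no bracket -> illegal
(5,4): flips 2 -> legal
(5,5): flips 2 -> legal
(6,2): no bracket -> illegal
(6,3): flips 1 -> legal
(6,4): no bracket -> illegal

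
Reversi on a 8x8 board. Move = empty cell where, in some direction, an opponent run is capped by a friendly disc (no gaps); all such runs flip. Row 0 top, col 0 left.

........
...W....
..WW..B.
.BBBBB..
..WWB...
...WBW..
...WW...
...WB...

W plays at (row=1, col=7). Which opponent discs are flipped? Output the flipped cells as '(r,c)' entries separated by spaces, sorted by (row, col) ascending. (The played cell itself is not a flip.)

Dir NW: first cell '.' (not opp) -> no flip
Dir N: first cell '.' (not opp) -> no flip
Dir NE: edge -> no flip
Dir W: first cell '.' (not opp) -> no flip
Dir E: edge -> no flip
Dir SW: opp run (2,6) (3,5) (4,4) capped by W -> flip
Dir S: first cell '.' (not opp) -> no flip
Dir SE: edge -> no flip

Answer: (2,6) (3,5) (4,4)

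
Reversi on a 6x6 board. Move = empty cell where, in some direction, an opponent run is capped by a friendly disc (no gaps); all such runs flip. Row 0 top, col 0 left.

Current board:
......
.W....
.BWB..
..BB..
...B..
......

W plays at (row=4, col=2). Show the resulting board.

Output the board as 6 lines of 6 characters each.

Answer: ......
.W....
.BWB..
..WB..
..WB..
......

Derivation:
Place W at (4,2); scan 8 dirs for brackets.
Dir NW: first cell '.' (not opp) -> no flip
Dir N: opp run (3,2) capped by W -> flip
Dir NE: opp run (3,3), next='.' -> no flip
Dir W: first cell '.' (not opp) -> no flip
Dir E: opp run (4,3), next='.' -> no flip
Dir SW: first cell '.' (not opp) -> no flip
Dir S: first cell '.' (not opp) -> no flip
Dir SE: first cell '.' (not opp) -> no flip
All flips: (3,2)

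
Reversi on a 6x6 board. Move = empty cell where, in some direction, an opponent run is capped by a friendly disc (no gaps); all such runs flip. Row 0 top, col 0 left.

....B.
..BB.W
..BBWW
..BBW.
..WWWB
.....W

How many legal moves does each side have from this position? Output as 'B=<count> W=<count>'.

-- B to move --
(0,5): no bracket -> illegal
(1,4): no bracket -> illegal
(3,1): no bracket -> illegal
(3,5): flips 2 -> legal
(4,1): flips 3 -> legal
(5,1): flips 1 -> legal
(5,2): flips 1 -> legal
(5,3): flips 1 -> legal
(5,4): flips 1 -> legal
B mobility = 6
-- W to move --
(0,1): flips 2 -> legal
(0,2): flips 4 -> legal
(0,3): flips 3 -> legal
(0,5): no bracket -> illegal
(1,1): flips 2 -> legal
(1,4): no bracket -> illegal
(2,1): flips 3 -> legal
(3,1): flips 2 -> legal
(3,5): flips 1 -> legal
(4,1): no bracket -> illegal
(5,4): no bracket -> illegal
W mobility = 7

Answer: B=6 W=7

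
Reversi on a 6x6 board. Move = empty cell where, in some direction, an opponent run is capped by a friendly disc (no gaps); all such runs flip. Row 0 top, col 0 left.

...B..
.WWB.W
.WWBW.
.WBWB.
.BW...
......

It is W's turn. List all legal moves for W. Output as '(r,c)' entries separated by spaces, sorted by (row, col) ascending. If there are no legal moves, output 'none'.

(0,2): flips 1 -> legal
(0,4): flips 1 -> legal
(1,4): flips 1 -> legal
(2,5): no bracket -> illegal
(3,0): no bracket -> illegal
(3,5): flips 1 -> legal
(4,0): flips 1 -> legal
(4,3): flips 1 -> legal
(4,4): flips 1 -> legal
(4,5): flips 2 -> legal
(5,0): no bracket -> illegal
(5,1): flips 1 -> legal
(5,2): no bracket -> illegal

Answer: (0,2) (0,4) (1,4) (3,5) (4,0) (4,3) (4,4) (4,5) (5,1)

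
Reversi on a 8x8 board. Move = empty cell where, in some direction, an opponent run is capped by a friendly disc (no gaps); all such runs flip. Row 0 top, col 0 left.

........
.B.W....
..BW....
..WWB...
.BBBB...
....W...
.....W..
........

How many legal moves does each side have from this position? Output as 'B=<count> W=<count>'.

Answer: B=9 W=12

Derivation:
-- B to move --
(0,2): no bracket -> illegal
(0,3): flips 3 -> legal
(0,4): flips 1 -> legal
(1,2): flips 1 -> legal
(1,4): flips 2 -> legal
(2,1): flips 1 -> legal
(2,4): flips 2 -> legal
(3,1): flips 2 -> legal
(4,5): no bracket -> illegal
(5,3): no bracket -> illegal
(5,5): no bracket -> illegal
(5,6): no bracket -> illegal
(6,3): no bracket -> illegal
(6,4): flips 1 -> legal
(6,6): no bracket -> illegal
(7,4): no bracket -> illegal
(7,5): no bracket -> illegal
(7,6): flips 2 -> legal
B mobility = 9
-- W to move --
(0,0): flips 2 -> legal
(0,1): no bracket -> illegal
(0,2): no bracket -> illegal
(1,0): no bracket -> illegal
(1,2): flips 1 -> legal
(2,0): no bracket -> illegal
(2,1): flips 1 -> legal
(2,4): flips 2 -> legal
(2,5): no bracket -> illegal
(3,0): no bracket -> illegal
(3,1): flips 1 -> legal
(3,5): flips 1 -> legal
(4,0): no bracket -> illegal
(4,5): flips 1 -> legal
(5,0): flips 1 -> legal
(5,1): flips 1 -> legal
(5,2): flips 1 -> legal
(5,3): flips 1 -> legal
(5,5): flips 1 -> legal
W mobility = 12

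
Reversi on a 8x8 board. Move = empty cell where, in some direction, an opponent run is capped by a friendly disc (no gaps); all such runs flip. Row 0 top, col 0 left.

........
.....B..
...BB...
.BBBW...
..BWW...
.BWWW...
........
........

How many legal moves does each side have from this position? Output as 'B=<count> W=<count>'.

-- B to move --
(2,5): no bracket -> illegal
(3,5): flips 1 -> legal
(4,1): no bracket -> illegal
(4,5): flips 3 -> legal
(5,5): flips 4 -> legal
(6,1): no bracket -> illegal
(6,2): flips 1 -> legal
(6,3): flips 2 -> legal
(6,4): flips 4 -> legal
(6,5): flips 2 -> legal
B mobility = 7
-- W to move --
(0,4): no bracket -> illegal
(0,5): no bracket -> illegal
(0,6): no bracket -> illegal
(1,2): flips 1 -> legal
(1,3): flips 2 -> legal
(1,4): flips 1 -> legal
(1,6): no bracket -> illegal
(2,0): flips 2 -> legal
(2,1): flips 1 -> legal
(2,2): flips 3 -> legal
(2,5): no bracket -> illegal
(2,6): no bracket -> illegal
(3,0): flips 3 -> legal
(3,5): no bracket -> illegal
(4,0): no bracket -> illegal
(4,1): flips 1 -> legal
(5,0): flips 1 -> legal
(6,0): no bracket -> illegal
(6,1): no bracket -> illegal
(6,2): no bracket -> illegal
W mobility = 9

Answer: B=7 W=9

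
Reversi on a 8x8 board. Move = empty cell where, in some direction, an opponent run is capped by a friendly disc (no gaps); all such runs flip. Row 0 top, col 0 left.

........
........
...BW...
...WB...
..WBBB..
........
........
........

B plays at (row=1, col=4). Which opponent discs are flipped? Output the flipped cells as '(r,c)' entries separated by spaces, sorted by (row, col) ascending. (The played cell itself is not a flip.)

Answer: (2,4)

Derivation:
Dir NW: first cell '.' (not opp) -> no flip
Dir N: first cell '.' (not opp) -> no flip
Dir NE: first cell '.' (not opp) -> no flip
Dir W: first cell '.' (not opp) -> no flip
Dir E: first cell '.' (not opp) -> no flip
Dir SW: first cell 'B' (not opp) -> no flip
Dir S: opp run (2,4) capped by B -> flip
Dir SE: first cell '.' (not opp) -> no flip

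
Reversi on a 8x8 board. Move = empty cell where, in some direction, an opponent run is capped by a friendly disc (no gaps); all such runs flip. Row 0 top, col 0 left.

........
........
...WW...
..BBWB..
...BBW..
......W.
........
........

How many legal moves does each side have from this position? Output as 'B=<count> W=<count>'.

Answer: B=6 W=9

Derivation:
-- B to move --
(1,2): no bracket -> illegal
(1,3): flips 2 -> legal
(1,4): flips 3 -> legal
(1,5): flips 1 -> legal
(2,2): no bracket -> illegal
(2,5): flips 1 -> legal
(3,6): no bracket -> illegal
(4,6): flips 1 -> legal
(4,7): no bracket -> illegal
(5,4): no bracket -> illegal
(5,5): flips 1 -> legal
(5,7): no bracket -> illegal
(6,5): no bracket -> illegal
(6,6): no bracket -> illegal
(6,7): no bracket -> illegal
B mobility = 6
-- W to move --
(2,1): no bracket -> illegal
(2,2): no bracket -> illegal
(2,5): flips 1 -> legal
(2,6): no bracket -> illegal
(3,1): flips 2 -> legal
(3,6): flips 1 -> legal
(4,1): flips 1 -> legal
(4,2): flips 3 -> legal
(4,6): flips 1 -> legal
(5,2): flips 1 -> legal
(5,3): flips 2 -> legal
(5,4): flips 1 -> legal
(5,5): no bracket -> illegal
W mobility = 9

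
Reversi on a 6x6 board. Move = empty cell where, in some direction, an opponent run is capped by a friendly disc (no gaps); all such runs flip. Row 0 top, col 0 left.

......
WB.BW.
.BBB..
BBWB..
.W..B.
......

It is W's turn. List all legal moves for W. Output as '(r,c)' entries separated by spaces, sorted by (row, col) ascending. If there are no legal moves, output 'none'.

Answer: (0,1) (1,2) (3,4)

Derivation:
(0,0): no bracket -> illegal
(0,1): flips 3 -> legal
(0,2): no bracket -> illegal
(0,3): no bracket -> illegal
(0,4): no bracket -> illegal
(1,2): flips 3 -> legal
(2,0): no bracket -> illegal
(2,4): no bracket -> illegal
(3,4): flips 1 -> legal
(3,5): no bracket -> illegal
(4,0): no bracket -> illegal
(4,2): no bracket -> illegal
(4,3): no bracket -> illegal
(4,5): no bracket -> illegal
(5,3): no bracket -> illegal
(5,4): no bracket -> illegal
(5,5): no bracket -> illegal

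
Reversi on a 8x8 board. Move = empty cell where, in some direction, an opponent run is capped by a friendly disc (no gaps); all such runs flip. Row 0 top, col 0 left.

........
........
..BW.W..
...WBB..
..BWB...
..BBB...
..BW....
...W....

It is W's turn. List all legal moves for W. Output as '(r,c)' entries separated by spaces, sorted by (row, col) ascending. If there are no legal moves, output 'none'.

(1,1): flips 1 -> legal
(1,2): no bracket -> illegal
(1,3): no bracket -> illegal
(2,1): flips 1 -> legal
(2,4): no bracket -> illegal
(2,6): no bracket -> illegal
(3,1): no bracket -> illegal
(3,2): no bracket -> illegal
(3,6): flips 2 -> legal
(4,1): flips 2 -> legal
(4,5): flips 4 -> legal
(4,6): no bracket -> illegal
(5,1): flips 2 -> legal
(5,5): flips 1 -> legal
(6,1): flips 2 -> legal
(6,4): no bracket -> illegal
(6,5): flips 1 -> legal
(7,1): no bracket -> illegal
(7,2): no bracket -> illegal

Answer: (1,1) (2,1) (3,6) (4,1) (4,5) (5,1) (5,5) (6,1) (6,5)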